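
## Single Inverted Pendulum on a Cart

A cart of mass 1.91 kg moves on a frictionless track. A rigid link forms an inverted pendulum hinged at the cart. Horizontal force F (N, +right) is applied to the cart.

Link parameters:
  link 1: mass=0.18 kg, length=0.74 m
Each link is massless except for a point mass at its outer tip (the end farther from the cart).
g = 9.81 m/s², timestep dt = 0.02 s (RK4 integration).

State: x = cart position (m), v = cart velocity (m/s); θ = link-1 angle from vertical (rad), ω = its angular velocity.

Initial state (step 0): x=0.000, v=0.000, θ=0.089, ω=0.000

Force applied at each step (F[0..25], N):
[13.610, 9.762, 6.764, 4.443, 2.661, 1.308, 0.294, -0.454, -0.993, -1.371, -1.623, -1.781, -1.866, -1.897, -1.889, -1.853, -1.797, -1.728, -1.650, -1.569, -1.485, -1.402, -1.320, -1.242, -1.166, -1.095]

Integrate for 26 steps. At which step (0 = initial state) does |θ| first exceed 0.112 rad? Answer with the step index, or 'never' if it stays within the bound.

apply F[0]=+13.610 → step 1: x=0.001, v=0.141, θ=0.087, ω=-0.166
apply F[1]=+9.762 → step 2: x=0.005, v=0.241, θ=0.083, ω=-0.279
apply F[2]=+6.764 → step 3: x=0.011, v=0.311, θ=0.077, ω=-0.351
apply F[3]=+4.443 → step 4: x=0.017, v=0.356, θ=0.069, ω=-0.393
apply F[4]=+2.661 → step 5: x=0.025, v=0.383, θ=0.061, ω=-0.411
apply F[5]=+1.308 → step 6: x=0.033, v=0.395, θ=0.053, ω=-0.413
apply F[6]=+0.294 → step 7: x=0.041, v=0.397, θ=0.045, ω=-0.403
apply F[7]=-0.454 → step 8: x=0.048, v=0.392, θ=0.037, ω=-0.385
apply F[8]=-0.993 → step 9: x=0.056, v=0.381, θ=0.029, ω=-0.362
apply F[9]=-1.371 → step 10: x=0.064, v=0.366, θ=0.022, ω=-0.335
apply F[10]=-1.623 → step 11: x=0.071, v=0.349, θ=0.016, ω=-0.306
apply F[11]=-1.781 → step 12: x=0.078, v=0.330, θ=0.010, ω=-0.277
apply F[12]=-1.866 → step 13: x=0.084, v=0.310, θ=0.005, ω=-0.249
apply F[13]=-1.897 → step 14: x=0.090, v=0.290, θ=0.000, ω=-0.221
apply F[14]=-1.889 → step 15: x=0.096, v=0.270, θ=-0.004, ω=-0.195
apply F[15]=-1.853 → step 16: x=0.101, v=0.251, θ=-0.008, ω=-0.170
apply F[16]=-1.797 → step 17: x=0.106, v=0.233, θ=-0.011, ω=-0.148
apply F[17]=-1.728 → step 18: x=0.110, v=0.215, θ=-0.014, ω=-0.127
apply F[18]=-1.650 → step 19: x=0.114, v=0.198, θ=-0.016, ω=-0.108
apply F[19]=-1.569 → step 20: x=0.118, v=0.182, θ=-0.018, ω=-0.090
apply F[20]=-1.485 → step 21: x=0.121, v=0.166, θ=-0.019, ω=-0.075
apply F[21]=-1.402 → step 22: x=0.125, v=0.152, θ=-0.021, ω=-0.061
apply F[22]=-1.320 → step 23: x=0.128, v=0.139, θ=-0.022, ω=-0.048
apply F[23]=-1.242 → step 24: x=0.130, v=0.126, θ=-0.023, ω=-0.037
apply F[24]=-1.166 → step 25: x=0.133, v=0.114, θ=-0.023, ω=-0.027
apply F[25]=-1.095 → step 26: x=0.135, v=0.103, θ=-0.024, ω=-0.019
max |θ| = 0.089 ≤ 0.112 over all 27 states.

Answer: never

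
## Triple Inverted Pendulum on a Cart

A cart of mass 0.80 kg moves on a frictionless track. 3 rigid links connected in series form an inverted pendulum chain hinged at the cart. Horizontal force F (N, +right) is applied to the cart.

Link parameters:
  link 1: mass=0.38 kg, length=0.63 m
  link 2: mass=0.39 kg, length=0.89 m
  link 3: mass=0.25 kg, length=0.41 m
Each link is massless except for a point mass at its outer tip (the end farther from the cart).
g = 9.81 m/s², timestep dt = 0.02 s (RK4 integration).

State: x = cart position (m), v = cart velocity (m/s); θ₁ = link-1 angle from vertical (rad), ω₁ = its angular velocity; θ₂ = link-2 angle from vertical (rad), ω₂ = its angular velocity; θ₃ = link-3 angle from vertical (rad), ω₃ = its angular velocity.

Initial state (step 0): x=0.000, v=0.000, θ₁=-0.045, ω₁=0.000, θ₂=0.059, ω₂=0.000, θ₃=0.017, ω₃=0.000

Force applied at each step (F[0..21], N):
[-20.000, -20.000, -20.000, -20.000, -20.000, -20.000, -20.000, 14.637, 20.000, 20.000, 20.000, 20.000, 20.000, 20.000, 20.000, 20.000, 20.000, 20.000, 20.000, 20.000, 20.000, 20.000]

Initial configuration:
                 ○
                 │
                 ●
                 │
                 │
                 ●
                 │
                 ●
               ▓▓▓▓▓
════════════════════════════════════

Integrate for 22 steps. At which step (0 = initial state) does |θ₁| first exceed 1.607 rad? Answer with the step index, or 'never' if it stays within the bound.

apply F[0]=-20.000 → step 1: x=-0.005, v=-0.489, θ₁=-0.038, ω₁=0.704, θ₂=0.060, ω₂=0.071, θ₃=0.017, ω₃=-0.036
apply F[1]=-20.000 → step 2: x=-0.020, v=-0.981, θ₁=-0.017, ω₁=1.432, θ₂=0.062, ω₂=0.129, θ₃=0.016, ω₃=-0.070
apply F[2]=-20.000 → step 3: x=-0.044, v=-1.481, θ₁=0.020, ω₁=2.199, θ₂=0.065, ω₂=0.164, θ₃=0.014, ω₃=-0.099
apply F[3]=-20.000 → step 4: x=-0.079, v=-1.986, θ₁=0.072, ω₁=3.007, θ₂=0.068, ω₂=0.174, θ₃=0.012, ω₃=-0.117
apply F[4]=-20.000 → step 5: x=-0.124, v=-2.484, θ₁=0.140, ω₁=3.824, θ₂=0.072, ω₂=0.176, θ₃=0.009, ω₃=-0.116
apply F[5]=-20.000 → step 6: x=-0.178, v=-2.957, θ₁=0.224, ω₁=4.584, θ₂=0.075, ω₂=0.209, θ₃=0.007, ω₃=-0.086
apply F[6]=-20.000 → step 7: x=-0.242, v=-3.383, θ₁=0.322, ω₁=5.208, θ₂=0.081, ω₂=0.326, θ₃=0.006, ω₃=-0.026
apply F[7]=+14.637 → step 8: x=-0.306, v=-3.018, θ₁=0.422, ω₁=4.782, θ₂=0.087, ω₂=0.324, θ₃=0.006, ω₃=-0.026
apply F[8]=+20.000 → step 9: x=-0.361, v=-2.571, θ₁=0.513, ω₁=4.373, θ₂=0.093, ω₂=0.227, θ₃=0.005, ω₃=-0.055
apply F[9]=+20.000 → step 10: x=-0.409, v=-2.152, θ₁=0.598, ω₁=4.102, θ₂=0.096, ω₂=0.071, θ₃=0.003, ω₃=-0.094
apply F[10]=+20.000 → step 11: x=-0.448, v=-1.753, θ₁=0.678, ω₁=3.935, θ₂=0.095, ω₂=-0.128, θ₃=0.001, ω₃=-0.136
apply F[11]=+20.000 → step 12: x=-0.479, v=-1.365, θ₁=0.756, ω₁=3.845, θ₂=0.091, ω₂=-0.357, θ₃=-0.002, ω₃=-0.177
apply F[12]=+20.000 → step 13: x=-0.502, v=-0.984, θ₁=0.832, ω₁=3.811, θ₂=0.081, ω₂=-0.606, θ₃=-0.006, ω₃=-0.212
apply F[13]=+20.000 → step 14: x=-0.518, v=-0.604, θ₁=0.908, ω₁=3.818, θ₂=0.066, ω₂=-0.867, θ₃=-0.011, ω₃=-0.239
apply F[14]=+20.000 → step 15: x=-0.526, v=-0.223, θ₁=0.985, ω₁=3.853, θ₂=0.046, ω₂=-1.132, θ₃=-0.015, ω₃=-0.257
apply F[15]=+20.000 → step 16: x=-0.527, v=0.162, θ₁=1.063, ω₁=3.907, θ₂=0.021, ω₂=-1.398, θ₃=-0.021, ω₃=-0.267
apply F[16]=+20.000 → step 17: x=-0.520, v=0.551, θ₁=1.142, ω₁=3.975, θ₂=-0.010, ω₂=-1.659, θ₃=-0.026, ω₃=-0.271
apply F[17]=+20.000 → step 18: x=-0.505, v=0.944, θ₁=1.222, ω₁=4.053, θ₂=-0.045, ω₂=-1.914, θ₃=-0.032, ω₃=-0.271
apply F[18]=+20.000 → step 19: x=-0.482, v=1.343, θ₁=1.304, ω₁=4.138, θ₂=-0.086, ω₂=-2.159, θ₃=-0.037, ω₃=-0.272
apply F[19]=+20.000 → step 20: x=-0.451, v=1.745, θ₁=1.387, ω₁=4.232, θ₂=-0.132, ω₂=-2.392, θ₃=-0.042, ω₃=-0.279
apply F[20]=+20.000 → step 21: x=-0.412, v=2.151, θ₁=1.473, ω₁=4.336, θ₂=-0.182, ω₂=-2.613, θ₃=-0.048, ω₃=-0.298
apply F[21]=+20.000 → step 22: x=-0.365, v=2.560, θ₁=1.561, ω₁=4.454, θ₂=-0.236, ω₂=-2.819, θ₃=-0.055, ω₃=-0.336
max |θ₁| = 1.561 ≤ 1.607 over all 23 states.

Answer: never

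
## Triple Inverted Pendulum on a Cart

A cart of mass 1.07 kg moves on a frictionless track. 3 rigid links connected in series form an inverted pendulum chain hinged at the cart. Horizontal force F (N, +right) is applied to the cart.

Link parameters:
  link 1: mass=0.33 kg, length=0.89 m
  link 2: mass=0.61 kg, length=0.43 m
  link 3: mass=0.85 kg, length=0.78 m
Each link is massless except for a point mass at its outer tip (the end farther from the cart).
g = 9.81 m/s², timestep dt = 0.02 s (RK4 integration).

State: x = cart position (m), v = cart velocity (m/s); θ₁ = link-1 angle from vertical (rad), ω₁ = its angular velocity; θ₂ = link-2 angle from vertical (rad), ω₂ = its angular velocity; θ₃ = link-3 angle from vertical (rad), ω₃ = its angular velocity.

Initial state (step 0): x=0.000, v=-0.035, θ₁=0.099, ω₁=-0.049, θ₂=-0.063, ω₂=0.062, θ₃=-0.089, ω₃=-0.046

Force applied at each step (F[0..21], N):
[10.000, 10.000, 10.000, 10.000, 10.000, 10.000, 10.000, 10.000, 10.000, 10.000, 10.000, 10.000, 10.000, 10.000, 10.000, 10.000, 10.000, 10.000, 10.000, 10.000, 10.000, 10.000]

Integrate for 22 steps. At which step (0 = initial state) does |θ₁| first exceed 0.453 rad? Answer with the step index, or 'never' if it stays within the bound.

Answer: never

Derivation:
apply F[0]=+10.000 → step 1: x=0.001, v=0.121, θ₁=0.098, ω₁=-0.052, θ₂=-0.065, ω₂=-0.306, θ₃=-0.090, ω₃=-0.061
apply F[1]=+10.000 → step 2: x=0.005, v=0.278, θ₁=0.097, ω₁=-0.055, θ₂=-0.075, ω₂=-0.684, θ₃=-0.091, ω₃=-0.073
apply F[2]=+10.000 → step 3: x=0.012, v=0.436, θ₁=0.096, ω₁=-0.055, θ₂=-0.093, ω₂=-1.084, θ₃=-0.093, ω₃=-0.077
apply F[3]=+10.000 → step 4: x=0.022, v=0.596, θ₁=0.095, ω₁=-0.052, θ₂=-0.119, ω₂=-1.514, θ₃=-0.094, ω₃=-0.072
apply F[4]=+10.000 → step 5: x=0.036, v=0.758, θ₁=0.094, ω₁=-0.049, θ₂=-0.154, ω₂=-1.975, θ₃=-0.096, ω₃=-0.054
apply F[5]=+10.000 → step 6: x=0.053, v=0.924, θ₁=0.093, ω₁=-0.054, θ₂=-0.198, ω₂=-2.455, θ₃=-0.097, ω₃=-0.025
apply F[6]=+10.000 → step 7: x=0.073, v=1.094, θ₁=0.091, ω₁=-0.076, θ₂=-0.252, ω₂=-2.935, θ₃=-0.097, ω₃=0.012
apply F[7]=+10.000 → step 8: x=0.096, v=1.267, θ₁=0.089, ω₁=-0.129, θ₂=-0.315, ω₂=-3.387, θ₃=-0.096, ω₃=0.050
apply F[8]=+10.000 → step 9: x=0.124, v=1.444, θ₁=0.086, ω₁=-0.218, θ₂=-0.387, ω₂=-3.794, θ₃=-0.095, ω₃=0.082
apply F[9]=+10.000 → step 10: x=0.154, v=1.623, θ₁=0.080, ω₁=-0.350, θ₂=-0.467, ω₂=-4.145, θ₃=-0.093, ω₃=0.103
apply F[10]=+10.000 → step 11: x=0.188, v=1.805, θ₁=0.072, ω₁=-0.523, θ₂=-0.553, ω₂=-4.439, θ₃=-0.091, ω₃=0.109
apply F[11]=+10.000 → step 12: x=0.226, v=1.988, θ₁=0.059, ω₁=-0.735, θ₂=-0.644, ω₂=-4.683, θ₃=-0.089, ω₃=0.099
apply F[12]=+10.000 → step 13: x=0.268, v=2.173, θ₁=0.042, ω₁=-0.984, θ₂=-0.740, ω₂=-4.879, θ₃=-0.087, ω₃=0.071
apply F[13]=+10.000 → step 14: x=0.313, v=2.358, θ₁=0.020, ω₁=-1.268, θ₂=-0.839, ω₂=-5.033, θ₃=-0.086, ω₃=0.026
apply F[14]=+10.000 → step 15: x=0.362, v=2.545, θ₁=-0.009, ω₁=-1.584, θ₂=-0.941, ω₂=-5.142, θ₃=-0.086, ω₃=-0.035
apply F[15]=+10.000 → step 16: x=0.415, v=2.733, θ₁=-0.044, ω₁=-1.929, θ₂=-1.044, ω₂=-5.202, θ₃=-0.087, ω₃=-0.111
apply F[16]=+10.000 → step 17: x=0.472, v=2.920, θ₁=-0.086, ω₁=-2.299, θ₂=-1.148, ω₂=-5.204, θ₃=-0.090, ω₃=-0.199
apply F[17]=+10.000 → step 18: x=0.532, v=3.106, θ₁=-0.136, ω₁=-2.690, θ₂=-1.252, ω₂=-5.136, θ₃=-0.095, ω₃=-0.298
apply F[18]=+10.000 → step 19: x=0.596, v=3.291, θ₁=-0.194, ω₁=-3.096, θ₂=-1.353, ω₂=-4.980, θ₃=-0.102, ω₃=-0.403
apply F[19]=+10.000 → step 20: x=0.663, v=3.470, θ₁=-0.260, ω₁=-3.508, θ₂=-1.450, ω₂=-4.719, θ₃=-0.111, ω₃=-0.510
apply F[20]=+10.000 → step 21: x=0.735, v=3.642, θ₁=-0.334, ω₁=-3.920, θ₂=-1.541, ω₂=-4.334, θ₃=-0.123, ω₃=-0.616
apply F[21]=+10.000 → step 22: x=0.809, v=3.803, θ₁=-0.417, ω₁=-4.323, θ₂=-1.623, ω₂=-3.810, θ₃=-0.136, ω₃=-0.717
max |θ₁| = 0.417 ≤ 0.453 over all 23 states.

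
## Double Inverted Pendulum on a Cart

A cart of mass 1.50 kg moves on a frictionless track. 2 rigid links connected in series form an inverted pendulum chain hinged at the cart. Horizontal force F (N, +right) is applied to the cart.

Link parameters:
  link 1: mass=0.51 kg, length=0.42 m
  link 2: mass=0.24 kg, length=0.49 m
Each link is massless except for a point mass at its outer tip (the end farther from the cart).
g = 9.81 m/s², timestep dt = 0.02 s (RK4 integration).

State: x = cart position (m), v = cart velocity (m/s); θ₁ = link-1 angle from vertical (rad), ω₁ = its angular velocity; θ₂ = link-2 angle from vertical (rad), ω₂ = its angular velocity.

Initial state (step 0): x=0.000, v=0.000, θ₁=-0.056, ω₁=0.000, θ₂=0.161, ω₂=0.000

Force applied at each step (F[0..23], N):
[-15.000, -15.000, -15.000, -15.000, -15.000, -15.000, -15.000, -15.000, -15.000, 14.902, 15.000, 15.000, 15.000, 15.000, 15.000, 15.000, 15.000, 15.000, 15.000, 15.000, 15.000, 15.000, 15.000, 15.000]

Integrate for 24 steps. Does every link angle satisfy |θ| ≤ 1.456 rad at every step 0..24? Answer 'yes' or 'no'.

apply F[0]=-15.000 → step 1: x=-0.002, v=-0.194, θ₁=-0.052, ω₁=0.389, θ₂=0.162, ω₂=0.130
apply F[1]=-15.000 → step 2: x=-0.008, v=-0.390, θ₁=-0.040, ω₁=0.787, θ₂=0.166, ω₂=0.254
apply F[2]=-15.000 → step 3: x=-0.018, v=-0.587, θ₁=-0.021, ω₁=1.200, θ₂=0.172, ω₂=0.368
apply F[3]=-15.000 → step 4: x=-0.031, v=-0.786, θ₁=0.008, ω₁=1.636, θ₂=0.181, ω₂=0.465
apply F[4]=-15.000 → step 5: x=-0.049, v=-0.988, θ₁=0.045, ω₁=2.101, θ₂=0.191, ω₂=0.541
apply F[5]=-15.000 → step 6: x=-0.071, v=-1.193, θ₁=0.092, ω₁=2.599, θ₂=0.202, ω₂=0.593
apply F[6]=-15.000 → step 7: x=-0.097, v=-1.399, θ₁=0.149, ω₁=3.132, θ₂=0.214, ω₂=0.619
apply F[7]=-15.000 → step 8: x=-0.127, v=-1.604, θ₁=0.218, ω₁=3.694, θ₂=0.227, ω₂=0.627
apply F[8]=-15.000 → step 9: x=-0.161, v=-1.804, θ₁=0.297, ω₁=4.273, θ₂=0.239, ω₂=0.627
apply F[9]=+14.902 → step 10: x=-0.195, v=-1.622, θ₁=0.380, ω₁=4.030, θ₂=0.252, ω₂=0.599
apply F[10]=+15.000 → step 11: x=-0.226, v=-1.446, θ₁=0.459, ω₁=3.859, θ₂=0.263, ω₂=0.542
apply F[11]=+15.000 → step 12: x=-0.253, v=-1.276, θ₁=0.535, ω₁=3.758, θ₂=0.273, ω₂=0.455
apply F[12]=+15.000 → step 13: x=-0.277, v=-1.112, θ₁=0.610, ω₁=3.722, θ₂=0.281, ω₂=0.340
apply F[13]=+15.000 → step 14: x=-0.297, v=-0.951, θ₁=0.684, ω₁=3.745, θ₂=0.287, ω₂=0.203
apply F[14]=+15.000 → step 15: x=-0.315, v=-0.791, θ₁=0.760, ω₁=3.821, θ₂=0.289, ω₂=0.049
apply F[15]=+15.000 → step 16: x=-0.329, v=-0.631, θ₁=0.837, ω₁=3.943, θ₂=0.289, ω₂=-0.115
apply F[16]=+15.000 → step 17: x=-0.340, v=-0.469, θ₁=0.918, ω₁=4.107, θ₂=0.285, ω₂=-0.281
apply F[17]=+15.000 → step 18: x=-0.348, v=-0.304, θ₁=1.002, ω₁=4.309, θ₂=0.277, ω₂=-0.439
apply F[18]=+15.000 → step 19: x=-0.352, v=-0.132, θ₁=1.090, ω₁=4.544, θ₂=0.267, ω₂=-0.577
apply F[19]=+15.000 → step 20: x=-0.353, v=0.046, θ₁=1.184, ω₁=4.813, θ₂=0.254, ω₂=-0.686
apply F[20]=+15.000 → step 21: x=-0.350, v=0.234, θ₁=1.283, ω₁=5.115, θ₂=0.240, ω₂=-0.750
apply F[21]=+15.000 → step 22: x=-0.344, v=0.433, θ₁=1.389, ω₁=5.457, θ₂=0.225, ω₂=-0.757
apply F[22]=+15.000 → step 23: x=-0.333, v=0.644, θ₁=1.502, ω₁=5.845, θ₂=0.210, ω₂=-0.690
apply F[23]=+15.000 → step 24: x=-0.318, v=0.872, θ₁=1.623, ω₁=6.292, θ₂=0.198, ω₂=-0.528
Max |angle| over trajectory = 1.623 rad; bound = 1.456 → exceeded.

Answer: no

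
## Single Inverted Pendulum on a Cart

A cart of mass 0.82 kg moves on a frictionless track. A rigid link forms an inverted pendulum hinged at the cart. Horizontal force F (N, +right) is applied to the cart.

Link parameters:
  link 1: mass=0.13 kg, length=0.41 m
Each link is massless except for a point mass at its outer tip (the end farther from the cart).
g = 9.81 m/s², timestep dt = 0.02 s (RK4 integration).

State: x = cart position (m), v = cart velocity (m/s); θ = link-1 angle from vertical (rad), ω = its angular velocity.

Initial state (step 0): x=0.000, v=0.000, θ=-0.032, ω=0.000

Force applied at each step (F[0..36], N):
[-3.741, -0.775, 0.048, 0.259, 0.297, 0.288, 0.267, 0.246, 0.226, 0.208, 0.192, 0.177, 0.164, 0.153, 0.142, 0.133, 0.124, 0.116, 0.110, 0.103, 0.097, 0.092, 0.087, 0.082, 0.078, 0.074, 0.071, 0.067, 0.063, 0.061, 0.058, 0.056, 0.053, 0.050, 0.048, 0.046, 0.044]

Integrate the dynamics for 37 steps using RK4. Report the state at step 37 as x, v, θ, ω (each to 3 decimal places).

apply F[0]=-3.741 → step 1: x=-0.001, v=-0.090, θ=-0.030, ω=0.205
apply F[1]=-0.775 → step 2: x=-0.003, v=-0.108, θ=-0.026, ω=0.236
apply F[2]=+0.048 → step 3: x=-0.005, v=-0.106, θ=-0.021, ω=0.220
apply F[3]=+0.259 → step 4: x=-0.007, v=-0.099, θ=-0.017, ω=0.194
apply F[4]=+0.297 → step 5: x=-0.009, v=-0.092, θ=-0.013, ω=0.168
apply F[5]=+0.288 → step 6: x=-0.011, v=-0.084, θ=-0.010, ω=0.145
apply F[6]=+0.267 → step 7: x=-0.012, v=-0.078, θ=-0.007, ω=0.124
apply F[7]=+0.246 → step 8: x=-0.014, v=-0.071, θ=-0.005, ω=0.106
apply F[8]=+0.226 → step 9: x=-0.015, v=-0.066, θ=-0.003, ω=0.090
apply F[9]=+0.208 → step 10: x=-0.017, v=-0.061, θ=-0.002, ω=0.076
apply F[10]=+0.192 → step 11: x=-0.018, v=-0.056, θ=-0.000, ω=0.064
apply F[11]=+0.177 → step 12: x=-0.019, v=-0.052, θ=0.001, ω=0.054
apply F[12]=+0.164 → step 13: x=-0.020, v=-0.048, θ=0.002, ω=0.045
apply F[13]=+0.153 → step 14: x=-0.021, v=-0.044, θ=0.003, ω=0.038
apply F[14]=+0.142 → step 15: x=-0.022, v=-0.041, θ=0.004, ω=0.031
apply F[15]=+0.133 → step 16: x=-0.022, v=-0.038, θ=0.004, ω=0.025
apply F[16]=+0.124 → step 17: x=-0.023, v=-0.035, θ=0.005, ω=0.020
apply F[17]=+0.116 → step 18: x=-0.024, v=-0.032, θ=0.005, ω=0.016
apply F[18]=+0.110 → step 19: x=-0.024, v=-0.029, θ=0.005, ω=0.012
apply F[19]=+0.103 → step 20: x=-0.025, v=-0.027, θ=0.005, ω=0.009
apply F[20]=+0.097 → step 21: x=-0.025, v=-0.025, θ=0.006, ω=0.006
apply F[21]=+0.092 → step 22: x=-0.026, v=-0.023, θ=0.006, ω=0.004
apply F[22]=+0.087 → step 23: x=-0.026, v=-0.021, θ=0.006, ω=0.002
apply F[23]=+0.082 → step 24: x=-0.027, v=-0.019, θ=0.006, ω=0.000
apply F[24]=+0.078 → step 25: x=-0.027, v=-0.017, θ=0.006, ω=-0.001
apply F[25]=+0.074 → step 26: x=-0.027, v=-0.016, θ=0.006, ω=-0.002
apply F[26]=+0.071 → step 27: x=-0.028, v=-0.014, θ=0.006, ω=-0.003
apply F[27]=+0.067 → step 28: x=-0.028, v=-0.013, θ=0.006, ω=-0.004
apply F[28]=+0.063 → step 29: x=-0.028, v=-0.011, θ=0.006, ω=-0.005
apply F[29]=+0.061 → step 30: x=-0.028, v=-0.010, θ=0.005, ω=-0.005
apply F[30]=+0.058 → step 31: x=-0.029, v=-0.009, θ=0.005, ω=-0.006
apply F[31]=+0.056 → step 32: x=-0.029, v=-0.008, θ=0.005, ω=-0.006
apply F[32]=+0.053 → step 33: x=-0.029, v=-0.006, θ=0.005, ω=-0.007
apply F[33]=+0.050 → step 34: x=-0.029, v=-0.005, θ=0.005, ω=-0.007
apply F[34]=+0.048 → step 35: x=-0.029, v=-0.004, θ=0.005, ω=-0.007
apply F[35]=+0.046 → step 36: x=-0.029, v=-0.003, θ=0.005, ω=-0.007
apply F[36]=+0.044 → step 37: x=-0.029, v=-0.002, θ=0.005, ω=-0.007

Answer: x=-0.029, v=-0.002, θ=0.005, ω=-0.007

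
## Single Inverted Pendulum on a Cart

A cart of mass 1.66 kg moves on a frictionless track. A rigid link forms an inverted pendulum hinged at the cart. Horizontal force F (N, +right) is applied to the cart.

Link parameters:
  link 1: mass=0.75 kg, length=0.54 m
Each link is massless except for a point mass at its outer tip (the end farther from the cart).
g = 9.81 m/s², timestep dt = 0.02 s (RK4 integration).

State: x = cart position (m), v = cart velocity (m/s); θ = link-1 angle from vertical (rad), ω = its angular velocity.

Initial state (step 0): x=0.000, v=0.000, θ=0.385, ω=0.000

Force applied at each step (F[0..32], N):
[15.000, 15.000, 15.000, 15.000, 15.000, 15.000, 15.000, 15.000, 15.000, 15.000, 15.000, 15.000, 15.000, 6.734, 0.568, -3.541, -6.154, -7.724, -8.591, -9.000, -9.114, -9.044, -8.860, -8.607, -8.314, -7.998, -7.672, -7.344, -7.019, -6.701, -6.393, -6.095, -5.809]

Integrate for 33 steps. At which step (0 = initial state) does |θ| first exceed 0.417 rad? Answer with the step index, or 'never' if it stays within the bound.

Answer: never

Derivation:
apply F[0]=+15.000 → step 1: x=0.001, v=0.141, θ=0.384, ω=-0.106
apply F[1]=+15.000 → step 2: x=0.006, v=0.282, θ=0.381, ω=-0.213
apply F[2]=+15.000 → step 3: x=0.013, v=0.424, θ=0.375, ω=-0.322
apply F[3]=+15.000 → step 4: x=0.023, v=0.566, θ=0.368, ω=-0.436
apply F[4]=+15.000 → step 5: x=0.035, v=0.710, θ=0.358, ω=-0.555
apply F[5]=+15.000 → step 6: x=0.051, v=0.855, θ=0.346, ω=-0.682
apply F[6]=+15.000 → step 7: x=0.070, v=1.001, θ=0.331, ω=-0.818
apply F[7]=+15.000 → step 8: x=0.091, v=1.150, θ=0.313, ω=-0.964
apply F[8]=+15.000 → step 9: x=0.116, v=1.301, θ=0.292, ω=-1.122
apply F[9]=+15.000 → step 10: x=0.143, v=1.455, θ=0.268, ω=-1.296
apply F[10]=+15.000 → step 11: x=0.174, v=1.612, θ=0.240, ω=-1.486
apply F[11]=+15.000 → step 12: x=0.208, v=1.772, θ=0.208, ω=-1.695
apply F[12]=+15.000 → step 13: x=0.245, v=1.937, θ=0.172, ω=-1.925
apply F[13]=+6.734 → step 14: x=0.284, v=2.007, θ=0.133, ω=-1.998
apply F[14]=+0.568 → step 15: x=0.324, v=2.006, θ=0.093, ω=-1.955
apply F[15]=-3.541 → step 16: x=0.364, v=1.958, θ=0.056, ω=-1.840
apply F[16]=-6.154 → step 17: x=0.402, v=1.881, θ=0.020, ω=-1.684
apply F[17]=-7.724 → step 18: x=0.439, v=1.788, θ=-0.012, ω=-1.510
apply F[18]=-8.591 → step 19: x=0.474, v=1.687, θ=-0.040, ω=-1.331
apply F[19]=-9.000 → step 20: x=0.506, v=1.583, θ=-0.065, ω=-1.158
apply F[20]=-9.114 → step 21: x=0.537, v=1.479, θ=-0.086, ω=-0.995
apply F[21]=-9.044 → step 22: x=0.566, v=1.379, θ=-0.105, ω=-0.845
apply F[22]=-8.860 → step 23: x=0.592, v=1.282, θ=-0.120, ω=-0.708
apply F[23]=-8.607 → step 24: x=0.617, v=1.190, θ=-0.133, ω=-0.584
apply F[24]=-8.314 → step 25: x=0.640, v=1.103, θ=-0.144, ω=-0.474
apply F[25]=-7.998 → step 26: x=0.661, v=1.020, θ=-0.152, ω=-0.376
apply F[26]=-7.672 → step 27: x=0.681, v=0.942, θ=-0.159, ω=-0.290
apply F[27]=-7.344 → step 28: x=0.699, v=0.868, θ=-0.164, ω=-0.214
apply F[28]=-7.019 → step 29: x=0.715, v=0.799, θ=-0.168, ω=-0.147
apply F[29]=-6.701 → step 30: x=0.731, v=0.734, θ=-0.170, ω=-0.089
apply F[30]=-6.393 → step 31: x=0.745, v=0.672, θ=-0.171, ω=-0.039
apply F[31]=-6.095 → step 32: x=0.758, v=0.614, θ=-0.172, ω=0.005
apply F[32]=-5.809 → step 33: x=0.769, v=0.560, θ=-0.171, ω=0.042
max |θ| = 0.385 ≤ 0.417 over all 34 states.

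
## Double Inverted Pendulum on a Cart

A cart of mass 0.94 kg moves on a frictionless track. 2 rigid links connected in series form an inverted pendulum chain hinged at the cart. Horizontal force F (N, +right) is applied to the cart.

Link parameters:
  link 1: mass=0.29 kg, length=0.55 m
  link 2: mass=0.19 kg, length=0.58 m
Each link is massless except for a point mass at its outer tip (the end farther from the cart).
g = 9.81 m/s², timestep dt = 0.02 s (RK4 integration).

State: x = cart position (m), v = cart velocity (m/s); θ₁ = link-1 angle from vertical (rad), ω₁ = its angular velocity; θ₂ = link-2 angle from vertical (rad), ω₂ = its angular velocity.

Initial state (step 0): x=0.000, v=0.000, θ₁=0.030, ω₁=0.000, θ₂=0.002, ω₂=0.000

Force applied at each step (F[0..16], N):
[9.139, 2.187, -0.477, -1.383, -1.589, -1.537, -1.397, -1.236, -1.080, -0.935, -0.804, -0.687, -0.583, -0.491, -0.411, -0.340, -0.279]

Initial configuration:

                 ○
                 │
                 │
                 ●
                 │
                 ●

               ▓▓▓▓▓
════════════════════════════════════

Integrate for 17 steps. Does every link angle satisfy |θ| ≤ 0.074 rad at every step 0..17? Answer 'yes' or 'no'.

Answer: yes

Derivation:
apply F[0]=+9.139 → step 1: x=0.002, v=0.191, θ₁=0.027, ω₁=-0.331, θ₂=0.002, ω₂=-0.015
apply F[1]=+2.187 → step 2: x=0.006, v=0.236, θ₁=0.019, ω₁=-0.398, θ₂=0.001, ω₂=-0.027
apply F[2]=-0.477 → step 3: x=0.011, v=0.224, θ₁=0.012, ω₁=-0.368, θ₂=0.001, ω₂=-0.035
apply F[3]=-1.383 → step 4: x=0.015, v=0.194, θ₁=0.005, ω₁=-0.308, θ₂=0.000, ω₂=-0.040
apply F[4]=-1.589 → step 5: x=0.018, v=0.160, θ₁=-0.001, ω₁=-0.245, θ₂=-0.001, ω₂=-0.041
apply F[5]=-1.537 → step 6: x=0.021, v=0.127, θ₁=-0.005, ω₁=-0.188, θ₂=-0.002, ω₂=-0.040
apply F[6]=-1.397 → step 7: x=0.024, v=0.098, θ₁=-0.008, ω₁=-0.138, θ₂=-0.002, ω₂=-0.038
apply F[7]=-1.236 → step 8: x=0.025, v=0.073, θ₁=-0.010, ω₁=-0.097, θ₂=-0.003, ω₂=-0.034
apply F[8]=-1.080 → step 9: x=0.027, v=0.051, θ₁=-0.012, ω₁=-0.063, θ₂=-0.004, ω₂=-0.030
apply F[9]=-0.935 → step 10: x=0.027, v=0.032, θ₁=-0.013, ω₁=-0.036, θ₂=-0.004, ω₂=-0.025
apply F[10]=-0.804 → step 11: x=0.028, v=0.017, θ₁=-0.014, ω₁=-0.014, θ₂=-0.005, ω₂=-0.020
apply F[11]=-0.687 → step 12: x=0.028, v=0.003, θ₁=-0.014, ω₁=0.003, θ₂=-0.005, ω₂=-0.015
apply F[12]=-0.583 → step 13: x=0.028, v=-0.008, θ₁=-0.013, ω₁=0.017, θ₂=-0.005, ω₂=-0.010
apply F[13]=-0.491 → step 14: x=0.028, v=-0.017, θ₁=-0.013, ω₁=0.027, θ₂=-0.006, ω₂=-0.006
apply F[14]=-0.411 → step 15: x=0.027, v=-0.024, θ₁=-0.012, ω₁=0.034, θ₂=-0.006, ω₂=-0.002
apply F[15]=-0.340 → step 16: x=0.027, v=-0.030, θ₁=-0.012, ω₁=0.039, θ₂=-0.006, ω₂=0.001
apply F[16]=-0.279 → step 17: x=0.026, v=-0.035, θ₁=-0.011, ω₁=0.042, θ₂=-0.006, ω₂=0.005
Max |angle| over trajectory = 0.030 rad; bound = 0.074 → within bound.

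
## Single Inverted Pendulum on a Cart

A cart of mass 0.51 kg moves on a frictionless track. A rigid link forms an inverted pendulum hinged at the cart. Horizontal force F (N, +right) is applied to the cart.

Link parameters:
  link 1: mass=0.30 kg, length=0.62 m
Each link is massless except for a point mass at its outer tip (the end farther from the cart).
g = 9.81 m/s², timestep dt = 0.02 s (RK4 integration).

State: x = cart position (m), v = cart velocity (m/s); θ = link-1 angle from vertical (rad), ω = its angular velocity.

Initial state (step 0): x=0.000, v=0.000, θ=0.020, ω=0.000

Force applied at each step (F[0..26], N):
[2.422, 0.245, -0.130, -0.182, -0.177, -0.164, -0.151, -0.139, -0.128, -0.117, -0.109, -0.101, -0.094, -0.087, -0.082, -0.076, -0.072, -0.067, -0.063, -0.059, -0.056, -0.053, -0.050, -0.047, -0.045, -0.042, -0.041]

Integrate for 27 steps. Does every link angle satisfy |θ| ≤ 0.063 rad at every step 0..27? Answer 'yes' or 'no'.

apply F[0]=+2.422 → step 1: x=0.001, v=0.093, θ=0.019, ω=-0.143
apply F[1]=+0.245 → step 2: x=0.003, v=0.100, θ=0.016, ω=-0.150
apply F[2]=-0.130 → step 3: x=0.005, v=0.094, θ=0.013, ω=-0.135
apply F[3]=-0.182 → step 4: x=0.007, v=0.085, θ=0.010, ω=-0.118
apply F[4]=-0.177 → step 5: x=0.008, v=0.077, θ=0.008, ω=-0.102
apply F[5]=-0.164 → step 6: x=0.010, v=0.070, θ=0.006, ω=-0.088
apply F[6]=-0.151 → step 7: x=0.011, v=0.063, θ=0.005, ω=-0.076
apply F[7]=-0.139 → step 8: x=0.012, v=0.057, θ=0.003, ω=-0.065
apply F[8]=-0.128 → step 9: x=0.013, v=0.052, θ=0.002, ω=-0.056
apply F[9]=-0.117 → step 10: x=0.014, v=0.047, θ=0.001, ω=-0.047
apply F[10]=-0.109 → step 11: x=0.015, v=0.043, θ=0.000, ω=-0.040
apply F[11]=-0.101 → step 12: x=0.016, v=0.039, θ=-0.001, ω=-0.034
apply F[12]=-0.094 → step 13: x=0.017, v=0.036, θ=-0.001, ω=-0.029
apply F[13]=-0.087 → step 14: x=0.017, v=0.032, θ=-0.002, ω=-0.024
apply F[14]=-0.082 → step 15: x=0.018, v=0.029, θ=-0.002, ω=-0.020
apply F[15]=-0.076 → step 16: x=0.019, v=0.027, θ=-0.003, ω=-0.016
apply F[16]=-0.072 → step 17: x=0.019, v=0.024, θ=-0.003, ω=-0.013
apply F[17]=-0.067 → step 18: x=0.020, v=0.022, θ=-0.003, ω=-0.010
apply F[18]=-0.063 → step 19: x=0.020, v=0.020, θ=-0.003, ω=-0.008
apply F[19]=-0.059 → step 20: x=0.020, v=0.018, θ=-0.004, ω=-0.006
apply F[20]=-0.056 → step 21: x=0.021, v=0.016, θ=-0.004, ω=-0.004
apply F[21]=-0.053 → step 22: x=0.021, v=0.014, θ=-0.004, ω=-0.003
apply F[22]=-0.050 → step 23: x=0.021, v=0.013, θ=-0.004, ω=-0.002
apply F[23]=-0.047 → step 24: x=0.022, v=0.012, θ=-0.004, ω=-0.001
apply F[24]=-0.045 → step 25: x=0.022, v=0.010, θ=-0.004, ω=0.000
apply F[25]=-0.042 → step 26: x=0.022, v=0.009, θ=-0.004, ω=0.001
apply F[26]=-0.041 → step 27: x=0.022, v=0.008, θ=-0.004, ω=0.002
Max |angle| over trajectory = 0.020 rad; bound = 0.063 → within bound.

Answer: yes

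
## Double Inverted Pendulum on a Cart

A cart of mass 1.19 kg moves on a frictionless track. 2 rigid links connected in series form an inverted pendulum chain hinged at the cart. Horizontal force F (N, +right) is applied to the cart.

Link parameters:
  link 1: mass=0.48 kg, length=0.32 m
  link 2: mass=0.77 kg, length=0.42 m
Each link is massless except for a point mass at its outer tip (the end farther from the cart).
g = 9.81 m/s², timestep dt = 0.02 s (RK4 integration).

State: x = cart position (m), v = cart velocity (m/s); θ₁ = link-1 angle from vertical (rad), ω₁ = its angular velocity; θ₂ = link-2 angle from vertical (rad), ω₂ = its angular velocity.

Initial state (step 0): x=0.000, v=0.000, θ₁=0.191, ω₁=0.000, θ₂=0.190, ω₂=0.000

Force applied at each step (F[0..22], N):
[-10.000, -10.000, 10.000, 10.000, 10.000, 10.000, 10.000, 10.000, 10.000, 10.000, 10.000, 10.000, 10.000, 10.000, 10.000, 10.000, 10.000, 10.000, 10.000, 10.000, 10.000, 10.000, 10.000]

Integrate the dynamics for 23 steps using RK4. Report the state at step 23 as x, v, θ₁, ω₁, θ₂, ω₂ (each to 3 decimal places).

Answer: x=0.299, v=1.903, θ₁=1.122, ω₁=2.479, θ₂=-0.868, ω₂=-6.093

Derivation:
apply F[0]=-10.000 → step 1: x=-0.002, v=-0.199, θ₁=0.198, ω₁=0.731, θ₂=0.190, ω₂=-0.003
apply F[1]=-10.000 → step 2: x=-0.008, v=-0.398, θ₁=0.220, ω₁=1.479, θ₂=0.190, ω₂=-0.019
apply F[2]=+10.000 → step 3: x=-0.015, v=-0.280, θ₁=0.248, ω₁=1.309, θ₂=0.189, ω₂=-0.076
apply F[3]=+10.000 → step 4: x=-0.019, v=-0.168, θ₁=0.273, ω₁=1.204, θ₂=0.186, ω₂=-0.170
apply F[4]=+10.000 → step 5: x=-0.021, v=-0.061, θ₁=0.297, ω₁=1.157, θ₂=0.182, ω₂=-0.298
apply F[5]=+10.000 → step 6: x=-0.022, v=0.043, θ₁=0.320, ω₁=1.166, θ₂=0.174, ω₂=-0.461
apply F[6]=+10.000 → step 7: x=-0.020, v=0.143, θ₁=0.344, ω₁=1.229, θ₂=0.163, ω₂=-0.661
apply F[7]=+10.000 → step 8: x=-0.016, v=0.240, θ₁=0.369, ω₁=1.342, θ₂=0.148, ω₂=-0.898
apply F[8]=+10.000 → step 9: x=-0.010, v=0.337, θ₁=0.398, ω₁=1.503, θ₂=0.127, ω₂=-1.172
apply F[9]=+10.000 → step 10: x=-0.002, v=0.433, θ₁=0.430, ω₁=1.704, θ₂=0.101, ω₂=-1.482
apply F[10]=+10.000 → step 11: x=0.007, v=0.531, θ₁=0.466, ω₁=1.932, θ₂=0.068, ω₂=-1.820
apply F[11]=+10.000 → step 12: x=0.019, v=0.633, θ₁=0.507, ω₁=2.172, θ₂=0.028, ω₂=-2.177
apply F[12]=+10.000 → step 13: x=0.033, v=0.739, θ₁=0.553, ω₁=2.405, θ₂=-0.020, ω₂=-2.540
apply F[13]=+10.000 → step 14: x=0.048, v=0.850, θ₁=0.603, ω₁=2.614, θ₂=-0.074, ω₂=-2.899
apply F[14]=+10.000 → step 15: x=0.067, v=0.966, θ₁=0.657, ω₁=2.787, θ₂=-0.135, ω₂=-3.246
apply F[15]=+10.000 → step 16: x=0.087, v=1.087, θ₁=0.714, ω₁=2.918, θ₂=-0.204, ω₂=-3.580
apply F[16]=+10.000 → step 17: x=0.110, v=1.210, θ₁=0.774, ω₁=3.004, θ₂=-0.279, ω₂=-3.902
apply F[17]=+10.000 → step 18: x=0.135, v=1.336, θ₁=0.834, ω₁=3.045, θ₂=-0.360, ω₂=-4.219
apply F[18]=+10.000 → step 19: x=0.163, v=1.460, θ₁=0.895, ω₁=3.040, θ₂=-0.447, ω₂=-4.540
apply F[19]=+10.000 → step 20: x=0.194, v=1.582, θ₁=0.955, ω₁=2.987, θ₂=-0.541, ω₂=-4.875
apply F[20]=+10.000 → step 21: x=0.227, v=1.700, θ₁=1.014, ω₁=2.881, θ₂=-0.643, ω₂=-5.236
apply F[21]=+10.000 → step 22: x=0.262, v=1.808, θ₁=1.070, ω₁=2.715, θ₂=-0.751, ω₂=-5.637
apply F[22]=+10.000 → step 23: x=0.299, v=1.903, θ₁=1.122, ω₁=2.479, θ₂=-0.868, ω₂=-6.093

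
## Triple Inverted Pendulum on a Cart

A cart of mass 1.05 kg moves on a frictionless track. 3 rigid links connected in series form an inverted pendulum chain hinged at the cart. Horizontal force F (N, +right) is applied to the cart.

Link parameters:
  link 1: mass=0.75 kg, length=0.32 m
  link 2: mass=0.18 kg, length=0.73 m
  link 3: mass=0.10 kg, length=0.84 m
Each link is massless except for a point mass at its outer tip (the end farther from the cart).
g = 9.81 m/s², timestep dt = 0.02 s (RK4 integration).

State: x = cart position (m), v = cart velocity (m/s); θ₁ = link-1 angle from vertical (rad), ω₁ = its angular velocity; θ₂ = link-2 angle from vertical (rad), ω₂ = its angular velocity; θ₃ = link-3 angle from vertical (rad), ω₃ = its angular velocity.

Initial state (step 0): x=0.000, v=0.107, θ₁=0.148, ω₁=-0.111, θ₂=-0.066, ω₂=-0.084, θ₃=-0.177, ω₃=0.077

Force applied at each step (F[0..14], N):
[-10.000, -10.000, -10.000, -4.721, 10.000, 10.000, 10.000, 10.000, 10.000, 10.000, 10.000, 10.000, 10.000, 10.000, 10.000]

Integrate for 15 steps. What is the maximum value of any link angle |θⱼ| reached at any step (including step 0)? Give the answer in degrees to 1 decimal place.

apply F[0]=-10.000 → step 1: x=0.000, v=-0.107, θ₁=0.154, ω₁=0.679, θ₂=-0.068, ω₂=-0.135, θ₃=-0.176, ω₃=0.046
apply F[1]=-10.000 → step 2: x=-0.004, v=-0.321, θ₁=0.175, ω₁=1.477, θ₂=-0.071, ω₂=-0.188, θ₃=-0.175, ω₃=0.018
apply F[2]=-10.000 → step 3: x=-0.013, v=-0.534, θ₁=0.213, ω₁=2.287, θ₂=-0.076, ω₂=-0.240, θ₃=-0.175, ω₃=-0.004
apply F[3]=-4.721 → step 4: x=-0.025, v=-0.651, θ₁=0.264, ω₁=2.825, θ₂=-0.081, ω₂=-0.300, θ₃=-0.175, ω₃=-0.024
apply F[4]=+10.000 → step 5: x=-0.036, v=-0.509, θ₁=0.318, ω₁=2.644, θ₂=-0.088, ω₂=-0.408, θ₃=-0.176, ω₃=-0.051
apply F[5]=+10.000 → step 6: x=-0.045, v=-0.376, θ₁=0.370, ω₁=2.537, θ₂=-0.098, ω₂=-0.537, θ₃=-0.177, ω₃=-0.075
apply F[6]=+10.000 → step 7: x=-0.051, v=-0.251, θ₁=0.420, ω₁=2.494, θ₂=-0.110, ω₂=-0.684, θ₃=-0.179, ω₃=-0.095
apply F[7]=+10.000 → step 8: x=-0.055, v=-0.132, θ₁=0.470, ω₁=2.506, θ₂=-0.125, ω₂=-0.846, θ₃=-0.181, ω₃=-0.111
apply F[8]=+10.000 → step 9: x=-0.057, v=-0.017, θ₁=0.521, ω₁=2.565, θ₂=-0.144, ω₂=-1.022, θ₃=-0.183, ω₃=-0.122
apply F[9]=+10.000 → step 10: x=-0.056, v=0.095, θ₁=0.573, ω₁=2.664, θ₂=-0.166, ω₂=-1.206, θ₃=-0.186, ω₃=-0.128
apply F[10]=+10.000 → step 11: x=-0.053, v=0.205, θ₁=0.628, ω₁=2.796, θ₂=-0.192, ω₂=-1.397, θ₃=-0.189, ω₃=-0.129
apply F[11]=+10.000 → step 12: x=-0.048, v=0.315, θ₁=0.685, ω₁=2.954, θ₂=-0.222, ω₂=-1.591, θ₃=-0.191, ω₃=-0.127
apply F[12]=+10.000 → step 13: x=-0.040, v=0.426, θ₁=0.746, ω₁=3.135, θ₂=-0.256, ω₂=-1.782, θ₃=-0.194, ω₃=-0.124
apply F[13]=+10.000 → step 14: x=-0.031, v=0.538, θ₁=0.811, ω₁=3.333, θ₂=-0.293, ω₂=-1.968, θ₃=-0.196, ω₃=-0.121
apply F[14]=+10.000 → step 15: x=-0.019, v=0.654, θ₁=0.879, ω₁=3.547, θ₂=-0.334, ω₂=-2.144, θ₃=-0.198, ω₃=-0.122
Max |angle| over trajectory = 0.879 rad = 50.4°.

Answer: 50.4°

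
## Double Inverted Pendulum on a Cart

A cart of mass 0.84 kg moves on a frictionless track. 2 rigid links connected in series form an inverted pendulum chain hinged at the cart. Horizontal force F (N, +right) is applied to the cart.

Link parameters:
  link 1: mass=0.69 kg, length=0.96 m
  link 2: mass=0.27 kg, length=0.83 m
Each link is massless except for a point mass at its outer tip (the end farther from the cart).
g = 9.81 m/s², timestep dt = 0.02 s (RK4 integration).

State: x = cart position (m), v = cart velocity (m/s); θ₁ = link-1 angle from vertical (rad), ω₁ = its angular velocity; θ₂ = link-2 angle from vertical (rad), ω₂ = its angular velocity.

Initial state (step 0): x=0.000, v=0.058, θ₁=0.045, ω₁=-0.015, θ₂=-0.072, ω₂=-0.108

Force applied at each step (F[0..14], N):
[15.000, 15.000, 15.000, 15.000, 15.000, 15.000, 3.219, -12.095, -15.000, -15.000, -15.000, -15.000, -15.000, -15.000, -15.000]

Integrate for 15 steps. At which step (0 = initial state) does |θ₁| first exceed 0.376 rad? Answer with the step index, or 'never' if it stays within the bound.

apply F[0]=+15.000 → step 1: x=0.005, v=0.405, θ₁=0.041, ω₁=-0.357, θ₂=-0.075, ω₂=-0.149
apply F[1]=+15.000 → step 2: x=0.016, v=0.753, θ₁=0.031, ω₁=-0.703, θ₂=-0.078, ω₂=-0.187
apply F[2]=+15.000 → step 3: x=0.035, v=1.106, θ₁=0.013, ω₁=-1.058, θ₂=-0.082, ω₂=-0.219
apply F[3]=+15.000 → step 4: x=0.060, v=1.462, θ₁=-0.012, ω₁=-1.423, θ₂=-0.087, ω₂=-0.243
apply F[4]=+15.000 → step 5: x=0.093, v=1.824, θ₁=-0.044, ω₁=-1.802, θ₂=-0.092, ω₂=-0.257
apply F[5]=+15.000 → step 6: x=0.133, v=2.188, θ₁=-0.084, ω₁=-2.192, θ₂=-0.097, ω₂=-0.263
apply F[6]=+3.219 → step 7: x=0.178, v=2.275, θ₁=-0.129, ω₁=-2.304, θ₂=-0.102, ω₂=-0.262
apply F[7]=-12.095 → step 8: x=0.221, v=2.011, θ₁=-0.172, ω₁=-2.066, θ₂=-0.107, ω₂=-0.251
apply F[8]=-15.000 → step 9: x=0.258, v=1.694, θ₁=-0.211, ω₁=-1.786, θ₂=-0.112, ω₂=-0.225
apply F[9]=-15.000 → step 10: x=0.289, v=1.390, θ₁=-0.244, ω₁=-1.534, θ₂=-0.116, ω₂=-0.186
apply F[10]=-15.000 → step 11: x=0.314, v=1.098, θ₁=-0.272, ω₁=-1.305, θ₂=-0.119, ω₂=-0.134
apply F[11]=-15.000 → step 12: x=0.333, v=0.817, θ₁=-0.296, ω₁=-1.097, θ₂=-0.121, ω₂=-0.069
apply F[12]=-15.000 → step 13: x=0.346, v=0.545, θ₁=-0.316, ω₁=-0.907, θ₂=-0.122, ω₂=0.007
apply F[13]=-15.000 → step 14: x=0.355, v=0.280, θ₁=-0.333, ω₁=-0.731, θ₂=-0.121, ω₂=0.093
apply F[14]=-15.000 → step 15: x=0.358, v=0.022, θ₁=-0.346, ω₁=-0.567, θ₂=-0.118, ω₂=0.187
max |θ₁| = 0.346 ≤ 0.376 over all 16 states.

Answer: never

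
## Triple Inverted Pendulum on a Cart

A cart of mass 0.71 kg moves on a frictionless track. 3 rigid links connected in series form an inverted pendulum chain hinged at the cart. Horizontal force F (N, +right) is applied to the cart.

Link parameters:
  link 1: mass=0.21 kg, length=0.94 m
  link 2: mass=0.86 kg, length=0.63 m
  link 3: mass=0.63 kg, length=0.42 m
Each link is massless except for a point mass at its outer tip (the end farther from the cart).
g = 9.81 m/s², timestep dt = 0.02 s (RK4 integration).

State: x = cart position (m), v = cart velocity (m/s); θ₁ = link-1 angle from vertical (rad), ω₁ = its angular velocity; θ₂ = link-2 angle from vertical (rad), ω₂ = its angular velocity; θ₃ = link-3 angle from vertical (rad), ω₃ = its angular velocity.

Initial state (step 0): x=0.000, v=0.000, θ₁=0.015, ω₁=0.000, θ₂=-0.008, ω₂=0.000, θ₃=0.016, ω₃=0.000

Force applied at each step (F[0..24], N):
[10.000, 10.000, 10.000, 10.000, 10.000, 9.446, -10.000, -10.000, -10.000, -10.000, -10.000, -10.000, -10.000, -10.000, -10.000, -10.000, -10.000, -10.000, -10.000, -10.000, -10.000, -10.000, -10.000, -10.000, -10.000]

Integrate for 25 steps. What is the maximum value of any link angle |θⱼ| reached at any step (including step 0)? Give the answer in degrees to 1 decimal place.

apply F[0]=+10.000 → step 1: x=0.003, v=0.275, θ₁=0.012, ω₁=-0.256, θ₂=-0.009, ω₂=-0.063, θ₃=0.016, ω₃=0.020
apply F[1]=+10.000 → step 2: x=0.011, v=0.552, θ₁=0.005, ω₁=-0.522, θ₂=-0.010, ω₂=-0.115, θ₃=0.017, ω₃=0.041
apply F[2]=+10.000 → step 3: x=0.025, v=0.835, θ₁=-0.009, ω₁=-0.808, θ₂=-0.013, ω₂=-0.146, θ₃=0.018, ω₃=0.063
apply F[3]=+10.000 → step 4: x=0.044, v=1.124, θ₁=-0.028, ω₁=-1.123, θ₂=-0.016, ω₂=-0.146, θ₃=0.019, ω₃=0.087
apply F[4]=+10.000 → step 5: x=0.070, v=1.420, θ₁=-0.054, ω₁=-1.472, θ₂=-0.019, ω₂=-0.109, θ₃=0.021, ω₃=0.110
apply F[5]=+9.446 → step 6: x=0.101, v=1.706, θ₁=-0.087, ω₁=-1.835, θ₂=-0.020, ω₂=-0.038, θ₃=0.024, ω₃=0.131
apply F[6]=-10.000 → step 7: x=0.133, v=1.463, θ₁=-0.122, ω₁=-1.697, θ₂=-0.020, ω₂=0.121, θ₃=0.027, ω₃=0.160
apply F[7]=-10.000 → step 8: x=0.160, v=1.233, θ₁=-0.155, ω₁=-1.626, θ₂=-0.015, ω₂=0.357, θ₃=0.030, ω₃=0.189
apply F[8]=-10.000 → step 9: x=0.182, v=1.013, θ₁=-0.187, ω₁=-1.611, θ₂=-0.005, ω₂=0.660, θ₃=0.034, ω₃=0.215
apply F[9]=-10.000 → step 10: x=0.200, v=0.798, θ₁=-0.220, ω₁=-1.634, θ₂=0.012, ω₂=1.016, θ₃=0.039, ω₃=0.234
apply F[10]=-10.000 → step 11: x=0.214, v=0.582, θ₁=-0.253, ω₁=-1.677, θ₂=0.036, ω₂=1.403, θ₃=0.043, ω₃=0.242
apply F[11]=-10.000 → step 12: x=0.224, v=0.363, θ₁=-0.287, ω₁=-1.718, θ₂=0.068, ω₂=1.798, θ₃=0.048, ω₃=0.241
apply F[12]=-10.000 → step 13: x=0.229, v=0.137, θ₁=-0.321, ω₁=-1.739, θ₂=0.108, ω₂=2.181, θ₃=0.053, ω₃=0.231
apply F[13]=-10.000 → step 14: x=0.229, v=-0.096, θ₁=-0.356, ω₁=-1.731, θ₂=0.155, ω₂=2.541, θ₃=0.058, ω₃=0.217
apply F[14]=-10.000 → step 15: x=0.225, v=-0.335, θ₁=-0.390, ω₁=-1.690, θ₂=0.209, ω₂=2.876, θ₃=0.062, ω₃=0.202
apply F[15]=-10.000 → step 16: x=0.216, v=-0.579, θ₁=-0.424, ω₁=-1.615, θ₂=0.270, ω₂=3.191, θ₃=0.066, ω₃=0.189
apply F[16]=-10.000 → step 17: x=0.201, v=-0.825, θ₁=-0.455, ω₁=-1.506, θ₂=0.337, ω₂=3.491, θ₃=0.069, ω₃=0.182
apply F[17]=-10.000 → step 18: x=0.182, v=-1.074, θ₁=-0.484, ω₁=-1.363, θ₂=0.410, ω₂=3.783, θ₃=0.073, ω₃=0.182
apply F[18]=-10.000 → step 19: x=0.159, v=-1.323, θ₁=-0.509, ω₁=-1.185, θ₂=0.488, ω₂=4.077, θ₃=0.077, ω₃=0.193
apply F[19]=-10.000 → step 20: x=0.130, v=-1.572, θ₁=-0.531, ω₁=-0.968, θ₂=0.573, ω₂=4.378, θ₃=0.081, ω₃=0.219
apply F[20]=-10.000 → step 21: x=0.096, v=-1.820, θ₁=-0.548, ω₁=-0.708, θ₂=0.663, ω₂=4.693, θ₃=0.086, ω₃=0.262
apply F[21]=-10.000 → step 22: x=0.057, v=-2.065, θ₁=-0.559, ω₁=-0.399, θ₂=0.761, ω₂=5.029, θ₃=0.091, ω₃=0.328
apply F[22]=-10.000 → step 23: x=0.013, v=-2.308, θ₁=-0.563, ω₁=-0.032, θ₂=0.865, ω₂=5.392, θ₃=0.099, ω₃=0.423
apply F[23]=-10.000 → step 24: x=-0.035, v=-2.548, θ₁=-0.560, ω₁=0.400, θ₂=0.976, ω₂=5.786, θ₃=0.109, ω₃=0.554
apply F[24]=-10.000 → step 25: x=-0.089, v=-2.784, θ₁=-0.547, ω₁=0.910, θ₂=1.096, ω₂=6.215, θ₃=0.121, ω₃=0.731
Max |angle| over trajectory = 1.096 rad = 62.8°.

Answer: 62.8°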